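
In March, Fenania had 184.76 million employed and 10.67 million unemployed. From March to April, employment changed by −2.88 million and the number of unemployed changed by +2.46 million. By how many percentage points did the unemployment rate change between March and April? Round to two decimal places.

The unemployment rate changed by +1.27 percentage points.

March: labor force = 184.76 + 10.67 = 195.43; u = 10.67/195.43 = 5.46%.
April: labor force = 181.88 + 13.13 = 195.01; u = 13.13/195.01 = 6.73%.
Change = 6.73% − 5.46% = +1.27 pp.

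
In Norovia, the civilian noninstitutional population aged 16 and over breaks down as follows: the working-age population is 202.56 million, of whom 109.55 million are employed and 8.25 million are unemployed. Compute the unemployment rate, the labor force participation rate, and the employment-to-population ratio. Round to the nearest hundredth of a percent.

Unemployment rate ≈ 7.00%; labor force participation rate ≈ 58.16%; employment-population ratio ≈ 54.08%.

Labor force = employed + unemployed = 109.55 + 8.25 = 117.80 million.
Unemployment rate = 8.25 / 117.80 = 7.00%.
Labor force participation rate = 117.80 / 202.56 = 58.16%.
Employment-population ratio = 109.55 / 202.56 = 54.08%.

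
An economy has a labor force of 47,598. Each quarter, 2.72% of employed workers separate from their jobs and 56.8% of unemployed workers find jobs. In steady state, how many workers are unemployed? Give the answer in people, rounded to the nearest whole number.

About 2,175 are unemployed in steady state.

Steady-state unemployment rate u* = s/(s+f) = 2.72/(2.72+56.8) = 0.045699.
Unemployed = u* × labor force = 0.045699 × 47,598 ≈ 2,175.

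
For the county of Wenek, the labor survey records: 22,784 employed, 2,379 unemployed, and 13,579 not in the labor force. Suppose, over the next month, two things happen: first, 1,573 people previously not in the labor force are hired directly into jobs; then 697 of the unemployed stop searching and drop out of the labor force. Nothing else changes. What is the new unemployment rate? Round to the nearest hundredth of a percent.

New unemployment rate ≈ 6.46%.

Initially, labor force = 22,784 + 2,379 = 25,163, so u = 2,379/25,163 = 9.45%.
After the first change, employed and labor force both rise by 1,573; unemployed unchanged → E = 24,357, U = 2,379, labor force = 26,736.
After the second change, unemployed and labor force both fall by 697 → E = 24,357, U = 1,682, labor force = 26,039.
New unemployment rate = 1,682 / 26,039 = 6.46%.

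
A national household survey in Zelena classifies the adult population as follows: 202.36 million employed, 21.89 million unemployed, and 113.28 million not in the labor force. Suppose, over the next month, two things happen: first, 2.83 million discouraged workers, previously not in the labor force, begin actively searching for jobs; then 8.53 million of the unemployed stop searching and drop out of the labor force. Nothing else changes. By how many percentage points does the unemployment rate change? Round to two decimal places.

Initially, labor force = 202.36 + 21.89 = 224.25 million, so u = 21.89/224.25 = 9.76%.
After the first change, unemployed and labor force both rise by 2.83 → E = 202.36, U = 24.72, labor force = 227.08 million.
After the second change, unemployed and labor force both fall by 8.53 → E = 202.36, U = 16.19, labor force = 218.55 million.
New unemployment rate = 16.19 / 218.55 = 7.41%.
Change = 7.41% − 9.76% = −2.35 percentage points.

The unemployment rate changes by −2.35 percentage points.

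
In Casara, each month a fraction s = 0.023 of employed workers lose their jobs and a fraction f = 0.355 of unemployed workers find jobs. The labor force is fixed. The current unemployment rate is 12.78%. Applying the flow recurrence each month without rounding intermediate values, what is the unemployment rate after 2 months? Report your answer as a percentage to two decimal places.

With a fixed labor force, u_{t+1} = u_t + s·(1−u_t) − f·u_t = u_t·(1−s−f) + s.
Here 1−s−f = 0.622 and s = 0.023.
u_1 = 0.127800 × 0.622 + 0.023 = 0.102492.
u_2 = 0.102492 × 0.622 + 0.023 = 0.086750.

Unemployment rate after two months ≈ 8.67%.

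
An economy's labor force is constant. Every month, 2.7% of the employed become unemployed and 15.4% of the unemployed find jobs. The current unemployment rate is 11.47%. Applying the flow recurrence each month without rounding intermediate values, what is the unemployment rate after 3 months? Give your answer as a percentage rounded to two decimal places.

Unemployment rate after three months ≈ 13.02%.

With a fixed labor force, u_{t+1} = u_t + s·(1−u_t) − f·u_t = u_t·(1−s−f) + s.
Here 1−s−f = 0.819 and s = 0.027.
u_1 = 0.114700 × 0.819 + 0.027 = 0.120939.
u_2 = 0.120939 × 0.819 + 0.027 = 0.126049.
u_3 = 0.126049 × 0.819 + 0.027 = 0.130234.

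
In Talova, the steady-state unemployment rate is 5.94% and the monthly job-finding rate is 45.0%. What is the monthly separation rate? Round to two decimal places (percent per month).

Separation rate ≈ 2.84% per month.

From u* = s/(s+f): s = u·f/(1−u).
s = 0.0594 × 45.0 / (1 − 0.0594) = 2.6730 / 0.9406 ≈ 2.84% per month.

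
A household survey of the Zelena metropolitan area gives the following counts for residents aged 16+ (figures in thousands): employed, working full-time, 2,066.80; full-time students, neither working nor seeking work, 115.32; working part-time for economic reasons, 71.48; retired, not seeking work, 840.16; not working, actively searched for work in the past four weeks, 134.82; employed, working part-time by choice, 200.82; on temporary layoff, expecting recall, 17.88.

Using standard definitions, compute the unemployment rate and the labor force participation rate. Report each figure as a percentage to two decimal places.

Employed = 2,066.80 + 71.48 + 200.82 = 2,339.10 thousand (anyone who worked, including part-time for economic reasons, counts as employed).
Unemployed = 134.82 + 17.88 = 152.70 thousand (jobless and actively searching, or on temporary layoff).
Labor force = 2,339.10 + 152.70 = 2,491.80 thousand.
Not in labor force = 115.32 + 840.16 = 955.48 thousand (those not working and not actively searching are outside the labor force).
Civilian working-age population = 2,491.80 + 955.48 = 3,447.28 thousand.
Unemployment rate = 152.70 / 2,491.80 = 6.13%.
Labor force participation rate = 2,491.80 / 3,447.28 = 72.28%.

Unemployment rate ≈ 6.13%; labor force participation rate ≈ 72.28%.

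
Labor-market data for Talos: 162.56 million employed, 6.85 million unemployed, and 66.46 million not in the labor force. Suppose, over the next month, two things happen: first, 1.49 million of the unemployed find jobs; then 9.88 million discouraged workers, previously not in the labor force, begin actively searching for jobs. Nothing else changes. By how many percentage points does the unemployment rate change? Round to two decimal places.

The unemployment rate changes by +4.46 percentage points.

Initially, labor force = 162.56 + 6.85 = 169.41 million, so u = 6.85/169.41 = 4.04%.
After the first change, unemployed falls and employed rises by 1.49; labor force unchanged → E = 164.05, U = 5.36, labor force = 169.41 million.
After the second change, unemployed and labor force both rise by 9.88 → E = 164.05, U = 15.24, labor force = 179.29 million.
New unemployment rate = 15.24 / 179.29 = 8.50%.
Change = 8.50% − 4.04% = +4.46 percentage points.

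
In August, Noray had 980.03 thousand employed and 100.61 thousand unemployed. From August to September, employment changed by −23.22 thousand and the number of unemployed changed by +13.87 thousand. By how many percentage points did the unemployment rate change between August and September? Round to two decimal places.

The unemployment rate changed by +1.38 percentage points.

August: labor force = 980.03 + 100.61 = 1,080.64; u = 100.61/1,080.64 = 9.31%.
September: labor force = 956.81 + 114.48 = 1,071.29; u = 114.48/1,071.29 = 10.69%.
Change = 10.69% − 9.31% = +1.38 pp.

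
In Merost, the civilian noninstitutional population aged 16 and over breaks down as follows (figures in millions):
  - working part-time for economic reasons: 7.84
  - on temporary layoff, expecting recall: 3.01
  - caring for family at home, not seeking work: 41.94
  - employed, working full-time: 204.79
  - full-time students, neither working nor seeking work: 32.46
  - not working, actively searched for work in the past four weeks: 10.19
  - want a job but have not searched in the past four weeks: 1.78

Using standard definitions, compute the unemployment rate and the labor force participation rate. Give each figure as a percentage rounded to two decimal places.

Employed = 7.84 + 204.79 = 212.63 million (anyone who worked, including part-time for economic reasons, counts as employed).
Unemployed = 3.01 + 10.19 = 13.20 million (jobless and actively searching, or on temporary layoff).
Labor force = 212.63 + 13.20 = 225.83 million.
Not in labor force = 41.94 + 32.46 + 1.78 = 76.18 million (those not working and not actively searching are outside the labor force — including those who want a job but have given up searching).
Civilian working-age population = 225.83 + 76.18 = 302.01 million.
Unemployment rate = 13.20 / 225.83 = 5.85%.
Labor force participation rate = 225.83 / 302.01 = 74.78%.

Unemployment rate ≈ 5.85%; labor force participation rate ≈ 74.78%.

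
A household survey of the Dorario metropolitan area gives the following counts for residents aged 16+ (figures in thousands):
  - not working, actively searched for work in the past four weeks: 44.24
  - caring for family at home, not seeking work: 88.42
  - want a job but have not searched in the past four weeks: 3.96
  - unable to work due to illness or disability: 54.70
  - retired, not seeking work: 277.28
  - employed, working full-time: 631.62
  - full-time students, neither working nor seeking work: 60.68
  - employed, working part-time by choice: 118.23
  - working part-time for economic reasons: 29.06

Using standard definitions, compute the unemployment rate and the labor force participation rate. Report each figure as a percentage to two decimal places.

Employed = 631.62 + 118.23 + 29.06 = 778.91 thousand (anyone who worked, including part-time for economic reasons, counts as employed).
Unemployed = 44.24 thousand.
Labor force = 778.91 + 44.24 = 823.15 thousand.
Not in labor force = 88.42 + 3.96 + 54.70 + 277.28 + 60.68 = 485.04 thousand (those not working and not actively searching are outside the labor force — including those who want a job but have given up searching).
Civilian working-age population = 823.15 + 485.04 = 1,308.19 thousand.
Unemployment rate = 44.24 / 823.15 = 5.37%.
Labor force participation rate = 823.15 / 1,308.19 = 62.92%.

Unemployment rate ≈ 5.37%; labor force participation rate ≈ 62.92%.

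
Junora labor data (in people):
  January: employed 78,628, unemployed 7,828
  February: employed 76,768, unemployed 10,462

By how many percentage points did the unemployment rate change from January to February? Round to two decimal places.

The unemployment rate changed by +2.94 percentage points.

January: labor force = 78,628 + 7,828 = 86,456; u = 7,828/86,456 = 9.05%.
February: labor force = 76,768 + 10,462 = 87,230; u = 10,462/87,230 = 11.99%.
Change = 11.99% − 9.05% = +2.94 pp.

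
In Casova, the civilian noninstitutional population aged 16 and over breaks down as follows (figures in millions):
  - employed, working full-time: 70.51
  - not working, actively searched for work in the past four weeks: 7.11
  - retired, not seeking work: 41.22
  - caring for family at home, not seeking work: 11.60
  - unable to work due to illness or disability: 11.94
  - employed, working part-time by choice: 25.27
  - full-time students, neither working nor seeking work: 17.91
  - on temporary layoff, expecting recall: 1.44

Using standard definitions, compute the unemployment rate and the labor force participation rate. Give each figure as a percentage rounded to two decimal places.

Unemployment rate ≈ 8.20%; labor force participation rate ≈ 55.79%.

Employed = 70.51 + 25.27 = 95.78 million.
Unemployed = 7.11 + 1.44 = 8.55 million (jobless and actively searching, or on temporary layoff).
Labor force = 95.78 + 8.55 = 104.33 million.
Not in labor force = 41.22 + 11.60 + 11.94 + 17.91 = 82.67 million (those not working and not actively searching are outside the labor force).
Civilian working-age population = 104.33 + 82.67 = 187.00 million.
Unemployment rate = 8.55 / 104.33 = 8.20%.
Labor force participation rate = 104.33 / 187.00 = 55.79%.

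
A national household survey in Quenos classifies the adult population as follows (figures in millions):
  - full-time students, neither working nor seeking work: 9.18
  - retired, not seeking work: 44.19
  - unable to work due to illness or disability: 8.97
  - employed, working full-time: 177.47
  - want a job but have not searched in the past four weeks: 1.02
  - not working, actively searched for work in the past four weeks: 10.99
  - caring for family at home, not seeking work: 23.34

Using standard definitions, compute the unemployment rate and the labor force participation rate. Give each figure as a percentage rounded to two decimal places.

Unemployment rate ≈ 5.83%; labor force participation rate ≈ 68.49%.

Employed = 177.47 million.
Unemployed = 10.99 million.
Labor force = 177.47 + 10.99 = 188.46 million.
Not in labor force = 9.18 + 44.19 + 8.97 + 1.02 + 23.34 = 86.70 million (those not working and not actively searching are outside the labor force — including those who want a job but have given up searching).
Civilian working-age population = 188.46 + 86.70 = 275.16 million.
Unemployment rate = 10.99 / 188.46 = 5.83%.
Labor force participation rate = 188.46 / 275.16 = 68.49%.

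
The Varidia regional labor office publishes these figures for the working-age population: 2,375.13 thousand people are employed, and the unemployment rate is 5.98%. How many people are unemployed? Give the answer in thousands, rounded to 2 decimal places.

Let U be the number unemployed. The labor force is E + U, and U/(E+U) = 0.0598.
So U = 0.0598 × 2,375.13 / (1 − 0.0598) = 142.0328 / 0.9402 ≈ 151.07 thousand.

About 151.07 thousand are unemployed.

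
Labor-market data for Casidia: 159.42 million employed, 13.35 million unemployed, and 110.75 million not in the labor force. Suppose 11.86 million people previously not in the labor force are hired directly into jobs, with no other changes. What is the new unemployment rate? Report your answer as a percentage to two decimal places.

New unemployment rate ≈ 7.23%.

Initially, labor force = 159.42 + 13.35 = 172.77 million, so u = 13.35/172.77 = 7.73%.
After the change, employed and labor force both rise by 11.86; unemployed unchanged → E = 171.28, U = 13.35, labor force = 184.63 million.
New unemployment rate = 13.35 / 184.63 = 7.23%.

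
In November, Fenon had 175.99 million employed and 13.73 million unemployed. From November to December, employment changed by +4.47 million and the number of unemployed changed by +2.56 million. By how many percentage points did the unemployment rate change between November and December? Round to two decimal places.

The unemployment rate changed by +1.04 percentage points.

November: labor force = 175.99 + 13.73 = 189.72; u = 13.73/189.72 = 7.24%.
December: labor force = 180.46 + 16.29 = 196.75; u = 16.29/196.75 = 8.28%.
Change = 8.28% − 7.24% = +1.04 pp.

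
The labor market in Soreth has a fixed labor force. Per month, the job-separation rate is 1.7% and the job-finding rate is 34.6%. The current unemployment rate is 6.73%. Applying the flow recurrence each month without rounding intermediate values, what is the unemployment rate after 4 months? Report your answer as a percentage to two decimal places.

Unemployment rate after four months ≈ 5.02%.

With a fixed labor force, u_{t+1} = u_t + s·(1−u_t) − f·u_t = u_t·(1−s−f) + s.
Here 1−s−f = 0.637 and s = 0.017.
u_1 = 0.067300 × 0.637 + 0.017 = 0.059870.
u_2 = 0.059870 × 0.637 + 0.017 = 0.055137.
u_3 = 0.055137 × 0.637 + 0.017 = 0.052122.
u_4 = 0.052122 × 0.637 + 0.017 = 0.050202.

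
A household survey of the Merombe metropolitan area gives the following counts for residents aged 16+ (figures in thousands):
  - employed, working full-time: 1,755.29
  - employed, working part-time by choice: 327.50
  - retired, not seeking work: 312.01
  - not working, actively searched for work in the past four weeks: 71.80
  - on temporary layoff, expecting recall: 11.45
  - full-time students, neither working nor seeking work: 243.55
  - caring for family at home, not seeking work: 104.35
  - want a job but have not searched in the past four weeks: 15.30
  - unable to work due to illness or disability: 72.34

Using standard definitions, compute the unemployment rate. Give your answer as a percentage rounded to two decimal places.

Unemployment rate ≈ 3.84%.

Employed = 1,755.29 + 327.50 = 2,082.79 thousand.
Unemployed = 71.80 + 11.45 = 83.25 thousand (jobless and actively searching, or on temporary layoff).
Labor force = 2,082.79 + 83.25 = 2,166.04 thousand.
Unemployment rate = 83.25 / 2,166.04 = 3.84%.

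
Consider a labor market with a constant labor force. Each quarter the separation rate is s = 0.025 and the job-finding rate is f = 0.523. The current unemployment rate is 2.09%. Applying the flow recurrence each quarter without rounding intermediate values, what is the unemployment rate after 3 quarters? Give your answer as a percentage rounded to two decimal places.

With a fixed labor force, u_{t+1} = u_t + s·(1−u_t) − f·u_t = u_t·(1−s−f) + s.
Here 1−s−f = 0.452 and s = 0.025.
u_1 = 0.020900 × 0.452 + 0.025 = 0.034447.
u_2 = 0.034447 × 0.452 + 0.025 = 0.040570.
u_3 = 0.040570 × 0.452 + 0.025 = 0.043338.

Unemployment rate after three quarters ≈ 4.33%.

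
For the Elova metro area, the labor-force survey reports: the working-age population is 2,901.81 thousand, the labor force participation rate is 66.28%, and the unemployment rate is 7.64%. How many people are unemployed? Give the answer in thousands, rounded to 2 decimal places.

Labor force = 0.6628 × 2,901.81 = 1,923.32 thousand.
Unemployed = 0.0764 × 1,923.32 ≈ 146.94 thousand.

About 146.94 thousand are unemployed.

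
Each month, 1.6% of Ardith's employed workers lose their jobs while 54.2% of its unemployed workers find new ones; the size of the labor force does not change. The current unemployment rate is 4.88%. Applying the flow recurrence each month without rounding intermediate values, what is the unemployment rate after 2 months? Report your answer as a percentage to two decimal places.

With a fixed labor force, u_{t+1} = u_t + s·(1−u_t) − f·u_t = u_t·(1−s−f) + s.
Here 1−s−f = 0.442 and s = 0.016.
u_1 = 0.048800 × 0.442 + 0.016 = 0.037570.
u_2 = 0.037570 × 0.442 + 0.016 = 0.032606.

Unemployment rate after two months ≈ 3.26%.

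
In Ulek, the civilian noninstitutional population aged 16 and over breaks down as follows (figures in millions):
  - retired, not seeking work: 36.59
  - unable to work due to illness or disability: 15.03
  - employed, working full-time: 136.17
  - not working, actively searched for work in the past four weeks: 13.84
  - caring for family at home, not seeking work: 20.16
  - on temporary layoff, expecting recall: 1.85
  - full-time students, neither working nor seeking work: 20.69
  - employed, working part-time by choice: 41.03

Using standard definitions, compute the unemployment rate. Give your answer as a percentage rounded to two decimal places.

Unemployment rate ≈ 8.13%.

Employed = 136.17 + 41.03 = 177.20 million.
Unemployed = 13.84 + 1.85 = 15.69 million (jobless and actively searching, or on temporary layoff).
Labor force = 177.20 + 15.69 = 192.89 million.
Unemployment rate = 15.69 / 192.89 = 8.13%.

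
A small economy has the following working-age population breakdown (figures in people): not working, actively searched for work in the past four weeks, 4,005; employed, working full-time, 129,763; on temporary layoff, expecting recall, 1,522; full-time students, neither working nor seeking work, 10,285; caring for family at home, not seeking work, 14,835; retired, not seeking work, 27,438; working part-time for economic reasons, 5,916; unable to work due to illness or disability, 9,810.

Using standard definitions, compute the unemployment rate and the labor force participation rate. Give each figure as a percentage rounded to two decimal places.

Employed = 129,763 + 5,916 = 135,679 (anyone who worked, including part-time for economic reasons, counts as employed).
Unemployed = 4,005 + 1,522 = 5,527 (jobless and actively searching, or on temporary layoff).
Labor force = 135,679 + 5,527 = 141,206.
Not in labor force = 10,285 + 14,835 + 27,438 + 9,810 = 62,368 (those not working and not actively searching are outside the labor force).
Civilian working-age population = 141,206 + 62,368 = 203,574.
Unemployment rate = 5,527 / 141,206 = 3.91%.
Labor force participation rate = 141,206 / 203,574 = 69.36%.

Unemployment rate ≈ 3.91%; labor force participation rate ≈ 69.36%.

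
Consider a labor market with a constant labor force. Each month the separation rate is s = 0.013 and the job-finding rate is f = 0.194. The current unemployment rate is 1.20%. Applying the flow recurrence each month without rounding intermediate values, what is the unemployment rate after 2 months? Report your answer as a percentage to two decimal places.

With a fixed labor force, u_{t+1} = u_t + s·(1−u_t) − f·u_t = u_t·(1−s−f) + s.
Here 1−s−f = 0.793 and s = 0.013.
u_1 = 0.012000 × 0.793 + 0.013 = 0.022516.
u_2 = 0.022516 × 0.793 + 0.013 = 0.030855.

Unemployment rate after two months ≈ 3.09%.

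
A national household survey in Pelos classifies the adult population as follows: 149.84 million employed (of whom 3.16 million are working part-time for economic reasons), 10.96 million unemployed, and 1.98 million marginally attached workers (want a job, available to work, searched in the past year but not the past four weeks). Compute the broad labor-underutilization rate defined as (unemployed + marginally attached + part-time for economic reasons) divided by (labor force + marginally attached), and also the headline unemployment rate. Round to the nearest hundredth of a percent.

Broad underutilization rate ≈ 9.89%; headline unemployment rate ≈ 6.82%.

Labor force = 149.84 + 10.96 = 160.80 million.
Numerator = 10.96 + 1.98 + 3.16 = 16.10 million.
Denominator = 160.80 + 1.98 = 162.78 million.
Broad rate = 16.10 / 162.78 = 9.89%.
Headline unemployment rate = 10.96 / 160.80 = 6.82%.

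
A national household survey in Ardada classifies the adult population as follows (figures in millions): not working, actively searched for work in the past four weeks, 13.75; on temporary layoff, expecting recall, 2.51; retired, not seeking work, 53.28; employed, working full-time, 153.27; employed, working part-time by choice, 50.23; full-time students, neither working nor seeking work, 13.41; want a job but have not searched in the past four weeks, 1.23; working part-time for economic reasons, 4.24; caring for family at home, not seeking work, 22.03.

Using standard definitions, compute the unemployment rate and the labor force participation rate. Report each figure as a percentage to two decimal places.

Unemployment rate ≈ 7.26%; labor force participation rate ≈ 71.35%.

Employed = 153.27 + 50.23 + 4.24 = 207.74 million (anyone who worked, including part-time for economic reasons, counts as employed).
Unemployed = 13.75 + 2.51 = 16.26 million (jobless and actively searching, or on temporary layoff).
Labor force = 207.74 + 16.26 = 224.00 million.
Not in labor force = 53.28 + 13.41 + 1.23 + 22.03 = 89.95 million (those not working and not actively searching are outside the labor force — including those who want a job but have given up searching).
Civilian working-age population = 224.00 + 89.95 = 313.95 million.
Unemployment rate = 16.26 / 224.00 = 7.26%.
Labor force participation rate = 224.00 / 313.95 = 71.35%.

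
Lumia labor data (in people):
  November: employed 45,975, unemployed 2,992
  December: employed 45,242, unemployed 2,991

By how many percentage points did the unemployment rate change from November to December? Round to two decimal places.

The unemployment rate changed by +0.09 percentage points.

November: labor force = 45,975 + 2,992 = 48,967; u = 2,992/48,967 = 6.11%.
December: labor force = 45,242 + 2,991 = 48,233; u = 2,991/48,233 = 6.20%.
Change = 6.20% − 6.11% = +0.09 pp.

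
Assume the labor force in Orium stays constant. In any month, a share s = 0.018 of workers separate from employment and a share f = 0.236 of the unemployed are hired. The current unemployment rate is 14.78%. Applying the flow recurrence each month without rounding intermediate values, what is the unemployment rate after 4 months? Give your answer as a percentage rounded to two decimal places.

Unemployment rate after four months ≈ 9.47%.

With a fixed labor force, u_{t+1} = u_t + s·(1−u_t) − f·u_t = u_t·(1−s−f) + s.
Here 1−s−f = 0.746 and s = 0.018.
u_1 = 0.147800 × 0.746 + 0.018 = 0.128259.
u_2 = 0.128259 × 0.746 + 0.018 = 0.113681.
u_3 = 0.113681 × 0.746 + 0.018 = 0.102806.
u_4 = 0.102806 × 0.746 + 0.018 = 0.094693.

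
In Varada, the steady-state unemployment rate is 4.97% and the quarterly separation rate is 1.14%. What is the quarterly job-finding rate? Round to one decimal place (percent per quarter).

From u* = s/(s+f): f = s·(1−u)/u.
f = 1.14 × (1 − 0.0497) / 0.0497 = 1.0833 / 0.0497 ≈ 21.8% per quarter.

Job-finding rate ≈ 21.8% per quarter.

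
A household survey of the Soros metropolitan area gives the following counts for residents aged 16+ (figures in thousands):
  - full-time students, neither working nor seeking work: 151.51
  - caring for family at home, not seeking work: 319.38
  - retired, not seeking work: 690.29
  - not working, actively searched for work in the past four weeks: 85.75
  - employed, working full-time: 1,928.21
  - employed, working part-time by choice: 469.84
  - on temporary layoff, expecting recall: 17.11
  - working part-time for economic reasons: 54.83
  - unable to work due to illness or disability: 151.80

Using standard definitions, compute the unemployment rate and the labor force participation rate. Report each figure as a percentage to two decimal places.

Employed = 1,928.21 + 469.84 + 54.83 = 2,452.88 thousand (anyone who worked, including part-time for economic reasons, counts as employed).
Unemployed = 85.75 + 17.11 = 102.86 thousand (jobless and actively searching, or on temporary layoff).
Labor force = 2,452.88 + 102.86 = 2,555.74 thousand.
Not in labor force = 151.51 + 319.38 + 690.29 + 151.80 = 1,312.98 thousand (those not working and not actively searching are outside the labor force).
Civilian working-age population = 2,555.74 + 1,312.98 = 3,868.72 thousand.
Unemployment rate = 102.86 / 2,555.74 = 4.02%.
Labor force participation rate = 2,555.74 / 3,868.72 = 66.06%.

Unemployment rate ≈ 4.02%; labor force participation rate ≈ 66.06%.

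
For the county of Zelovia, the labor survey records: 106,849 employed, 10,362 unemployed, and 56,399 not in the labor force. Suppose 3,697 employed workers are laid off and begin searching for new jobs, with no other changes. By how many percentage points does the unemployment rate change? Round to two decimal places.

The unemployment rate changes by +3.15 percentage points.

Initially, labor force = 106,849 + 10,362 = 117,211, so u = 10,362/117,211 = 8.84%.
After the change, employed falls and unemployed rises by 3,697; labor force unchanged → E = 103,152, U = 14,059, labor force = 117,211.
New unemployment rate = 14,059 / 117,211 = 11.99%.
Change = 11.99% − 8.84% = +3.15 percentage points.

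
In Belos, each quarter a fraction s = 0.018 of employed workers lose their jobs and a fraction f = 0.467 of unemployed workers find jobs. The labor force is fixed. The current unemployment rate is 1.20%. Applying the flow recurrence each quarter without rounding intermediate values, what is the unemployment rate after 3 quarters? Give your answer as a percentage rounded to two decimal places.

With a fixed labor force, u_{t+1} = u_t + s·(1−u_t) − f·u_t = u_t·(1−s−f) + s.
Here 1−s−f = 0.515 and s = 0.018.
u_1 = 0.012000 × 0.515 + 0.018 = 0.024180.
u_2 = 0.024180 × 0.515 + 0.018 = 0.030453.
u_3 = 0.030453 × 0.515 + 0.018 = 0.033683.

Unemployment rate after three quarters ≈ 3.37%.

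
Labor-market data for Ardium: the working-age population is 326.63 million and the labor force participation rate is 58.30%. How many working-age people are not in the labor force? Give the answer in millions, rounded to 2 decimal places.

About 136.20 million are not in the labor force.

Share not in the labor force = 1 − 0.5830 = 0.4170.
Not in labor force = 0.4170 × 326.63 ≈ 136.20 million.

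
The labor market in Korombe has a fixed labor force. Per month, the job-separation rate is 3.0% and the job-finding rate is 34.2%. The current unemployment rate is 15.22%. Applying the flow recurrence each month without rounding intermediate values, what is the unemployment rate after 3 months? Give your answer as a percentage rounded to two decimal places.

With a fixed labor force, u_{t+1} = u_t + s·(1−u_t) − f·u_t = u_t·(1−s−f) + s.
Here 1−s−f = 0.628 and s = 0.030.
u_1 = 0.152200 × 0.628 + 0.030 = 0.125582.
u_2 = 0.125582 × 0.628 + 0.030 = 0.108865.
u_3 = 0.108865 × 0.628 + 0.030 = 0.098367.

Unemployment rate after three months ≈ 9.84%.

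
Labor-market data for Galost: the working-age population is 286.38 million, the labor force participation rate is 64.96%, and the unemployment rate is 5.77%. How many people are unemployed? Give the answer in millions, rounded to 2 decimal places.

About 10.73 million are unemployed.

Labor force = 0.6496 × 286.38 = 186.03 million.
Unemployed = 0.0577 × 186.03 ≈ 10.73 million.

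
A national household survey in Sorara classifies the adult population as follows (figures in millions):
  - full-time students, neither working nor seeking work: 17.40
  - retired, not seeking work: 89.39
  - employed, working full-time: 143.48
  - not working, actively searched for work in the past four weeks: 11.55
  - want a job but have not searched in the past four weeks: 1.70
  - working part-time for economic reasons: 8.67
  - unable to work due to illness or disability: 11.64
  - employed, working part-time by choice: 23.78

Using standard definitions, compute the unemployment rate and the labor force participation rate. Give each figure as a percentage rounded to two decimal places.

Employed = 143.48 + 8.67 + 23.78 = 175.93 million (anyone who worked, including part-time for economic reasons, counts as employed).
Unemployed = 11.55 million.
Labor force = 175.93 + 11.55 = 187.48 million.
Not in labor force = 17.40 + 89.39 + 1.70 + 11.64 = 120.13 million (those not working and not actively searching are outside the labor force — including those who want a job but have given up searching).
Civilian working-age population = 187.48 + 120.13 = 307.61 million.
Unemployment rate = 11.55 / 187.48 = 6.16%.
Labor force participation rate = 187.48 / 307.61 = 60.95%.

Unemployment rate ≈ 6.16%; labor force participation rate ≈ 60.95%.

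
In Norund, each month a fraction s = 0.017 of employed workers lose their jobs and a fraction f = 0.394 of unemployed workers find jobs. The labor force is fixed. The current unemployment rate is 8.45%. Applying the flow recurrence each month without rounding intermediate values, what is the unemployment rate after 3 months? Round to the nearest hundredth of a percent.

Unemployment rate after three months ≈ 5.02%.

With a fixed labor force, u_{t+1} = u_t + s·(1−u_t) − f·u_t = u_t·(1−s−f) + s.
Here 1−s−f = 0.589 and s = 0.017.
u_1 = 0.084500 × 0.589 + 0.017 = 0.066771.
u_2 = 0.066771 × 0.589 + 0.017 = 0.056328.
u_3 = 0.056328 × 0.589 + 0.017 = 0.050177.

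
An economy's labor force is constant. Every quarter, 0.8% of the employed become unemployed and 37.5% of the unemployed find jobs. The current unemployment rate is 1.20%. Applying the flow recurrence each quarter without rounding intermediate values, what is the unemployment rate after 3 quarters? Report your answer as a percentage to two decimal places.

Unemployment rate after three quarters ≈ 1.88%.

With a fixed labor force, u_{t+1} = u_t + s·(1−u_t) − f·u_t = u_t·(1−s−f) + s.
Here 1−s−f = 0.617 and s = 0.008.
u_1 = 0.012000 × 0.617 + 0.008 = 0.015404.
u_2 = 0.015404 × 0.617 + 0.008 = 0.017504.
u_3 = 0.017504 × 0.617 + 0.008 = 0.018800.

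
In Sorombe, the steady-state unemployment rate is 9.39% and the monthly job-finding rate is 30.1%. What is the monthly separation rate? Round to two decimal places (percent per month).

Separation rate ≈ 3.12% per month.

From u* = s/(s+f): s = u·f/(1−u).
s = 0.0939 × 30.1 / (1 − 0.0939) = 2.8264 / 0.9061 ≈ 3.12% per month.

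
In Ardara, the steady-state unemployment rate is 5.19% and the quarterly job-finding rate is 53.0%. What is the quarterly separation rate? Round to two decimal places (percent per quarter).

Separation rate ≈ 2.90% per quarter.

From u* = s/(s+f): s = u·f/(1−u).
s = 0.0519 × 53.0 / (1 − 0.0519) = 2.7507 / 0.9481 ≈ 2.90% per quarter.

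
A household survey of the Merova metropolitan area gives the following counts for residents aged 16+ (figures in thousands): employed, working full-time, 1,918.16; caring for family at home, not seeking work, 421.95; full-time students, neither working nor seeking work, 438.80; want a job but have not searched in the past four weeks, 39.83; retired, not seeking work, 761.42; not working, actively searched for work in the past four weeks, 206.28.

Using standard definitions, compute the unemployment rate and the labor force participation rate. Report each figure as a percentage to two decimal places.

Employed = 1,918.16 thousand.
Unemployed = 206.28 thousand.
Labor force = 1,918.16 + 206.28 = 2,124.44 thousand.
Not in labor force = 421.95 + 438.80 + 39.83 + 761.42 = 1,662.00 thousand (those not working and not actively searching are outside the labor force — including those who want a job but have given up searching).
Civilian working-age population = 2,124.44 + 1,662.00 = 3,786.44 thousand.
Unemployment rate = 206.28 / 2,124.44 = 9.71%.
Labor force participation rate = 2,124.44 / 3,786.44 = 56.11%.

Unemployment rate ≈ 9.71%; labor force participation rate ≈ 56.11%.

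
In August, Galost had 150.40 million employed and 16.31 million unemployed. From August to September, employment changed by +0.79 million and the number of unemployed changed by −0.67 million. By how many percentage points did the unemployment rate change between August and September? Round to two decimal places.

August: labor force = 150.40 + 16.31 = 166.71; u = 16.31/166.71 = 9.78%.
September: labor force = 151.19 + 15.64 = 166.83; u = 15.64/166.83 = 9.37%.
Change = 9.37% − 9.78% = −0.41 pp.

The unemployment rate changed by −0.41 percentage points.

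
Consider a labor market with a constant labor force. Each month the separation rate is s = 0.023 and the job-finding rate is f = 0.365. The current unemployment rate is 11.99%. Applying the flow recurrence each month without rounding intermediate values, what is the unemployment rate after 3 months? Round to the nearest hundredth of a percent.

With a fixed labor force, u_{t+1} = u_t + s·(1−u_t) − f·u_t = u_t·(1−s−f) + s.
Here 1−s−f = 0.612 and s = 0.023.
u_1 = 0.119900 × 0.612 + 0.023 = 0.096379.
u_2 = 0.096379 × 0.612 + 0.023 = 0.081984.
u_3 = 0.081984 × 0.612 + 0.023 = 0.073174.

Unemployment rate after three months ≈ 7.32%.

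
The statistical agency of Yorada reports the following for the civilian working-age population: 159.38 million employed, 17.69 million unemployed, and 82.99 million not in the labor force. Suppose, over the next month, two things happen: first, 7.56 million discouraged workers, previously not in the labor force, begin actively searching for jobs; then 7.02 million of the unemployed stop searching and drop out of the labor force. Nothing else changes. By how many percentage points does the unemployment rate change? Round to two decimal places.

The unemployment rate changes by +0.27 percentage points.

Initially, labor force = 159.38 + 17.69 = 177.07 million, so u = 17.69/177.07 = 9.99%.
After the first change, unemployed and labor force both rise by 7.56 → E = 159.38, U = 25.25, labor force = 184.63 million.
After the second change, unemployed and labor force both fall by 7.02 → E = 159.38, U = 18.23, labor force = 177.61 million.
New unemployment rate = 18.23 / 177.61 = 10.26%.
Change = 10.26% − 9.99% = +0.27 percentage points.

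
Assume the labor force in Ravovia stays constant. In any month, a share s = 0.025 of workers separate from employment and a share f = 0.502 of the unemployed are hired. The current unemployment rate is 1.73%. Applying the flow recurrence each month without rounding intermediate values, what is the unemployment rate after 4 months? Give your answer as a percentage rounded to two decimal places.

Unemployment rate after four months ≈ 4.59%.

With a fixed labor force, u_{t+1} = u_t + s·(1−u_t) − f·u_t = u_t·(1−s−f) + s.
Here 1−s−f = 0.473 and s = 0.025.
u_1 = 0.017300 × 0.473 + 0.025 = 0.033183.
u_2 = 0.033183 × 0.473 + 0.025 = 0.040696.
u_3 = 0.040696 × 0.473 + 0.025 = 0.044249.
u_4 = 0.044249 × 0.473 + 0.025 = 0.045930.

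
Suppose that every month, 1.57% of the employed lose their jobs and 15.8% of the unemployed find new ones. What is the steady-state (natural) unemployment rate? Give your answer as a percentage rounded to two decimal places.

At steady state the flows balance: s·E = f·U, so U/(E+U) = s/(s+f).
u* = 1.57 / (1.57 + 15.8) = 1.57 / 17.37 = 9.04%.

Steady-state unemployment rate ≈ 9.04%.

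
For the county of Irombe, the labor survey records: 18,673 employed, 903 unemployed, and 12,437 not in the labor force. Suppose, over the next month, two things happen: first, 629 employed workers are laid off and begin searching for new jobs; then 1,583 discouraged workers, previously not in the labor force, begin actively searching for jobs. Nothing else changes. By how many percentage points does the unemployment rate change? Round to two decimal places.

The unemployment rate changes by +10.11 percentage points.

Initially, labor force = 18,673 + 903 = 19,576, so u = 903/19,576 = 4.61%.
After the first change, employed falls and unemployed rises by 629; labor force unchanged → E = 18,044, U = 1,532, labor force = 19,576.
After the second change, unemployed and labor force both rise by 1,583 → E = 18,044, U = 3,115, labor force = 21,159.
New unemployment rate = 3,115 / 21,159 = 14.72%.
Change = 14.72% − 4.61% = +10.11 percentage points.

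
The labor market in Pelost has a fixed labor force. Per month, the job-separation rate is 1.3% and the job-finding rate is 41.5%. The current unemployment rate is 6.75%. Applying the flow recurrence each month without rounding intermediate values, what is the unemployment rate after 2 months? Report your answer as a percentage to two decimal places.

Unemployment rate after two months ≈ 4.25%.

With a fixed labor force, u_{t+1} = u_t + s·(1−u_t) − f·u_t = u_t·(1−s−f) + s.
Here 1−s−f = 0.572 and s = 0.013.
u_1 = 0.067500 × 0.572 + 0.013 = 0.051610.
u_2 = 0.051610 × 0.572 + 0.013 = 0.042521.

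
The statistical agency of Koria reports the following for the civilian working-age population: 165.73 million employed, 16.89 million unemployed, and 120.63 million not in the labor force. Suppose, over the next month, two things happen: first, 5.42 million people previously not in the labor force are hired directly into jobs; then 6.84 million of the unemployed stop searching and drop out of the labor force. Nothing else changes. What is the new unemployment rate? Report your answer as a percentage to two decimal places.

New unemployment rate ≈ 5.55%.

Initially, labor force = 165.73 + 16.89 = 182.62 million, so u = 16.89/182.62 = 9.25%.
After the first change, employed and labor force both rise by 5.42; unemployed unchanged → E = 171.15, U = 16.89, labor force = 188.04 million.
After the second change, unemployed and labor force both fall by 6.84 → E = 171.15, U = 10.05, labor force = 181.20 million.
New unemployment rate = 10.05 / 181.20 = 5.55%.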